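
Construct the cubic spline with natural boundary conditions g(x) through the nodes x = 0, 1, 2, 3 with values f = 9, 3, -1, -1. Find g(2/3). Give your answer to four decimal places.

Let m_i = g''(x_i). Step sizes h_i = 1, 1, 1; slopes of the chords Δ_i = (y_(i+1) - y_i)/h_i = -6, -4, 0.
  1·m_0 + 4·m_1 + 1·m_2 = 6(Δ_1 - Δ_0) = 12
  1·m_1 + 4·m_2 + 1·m_3 = 6(Δ_2 - Δ_1) = 24
Natural end conditions: m_0 = m_3 = 0.
Solving: m_0 = 0, m_1 = 8/5, m_2 = 28/5, m_3 = 0.
On [0, 1], g(x) = 9 - 94/15·x + 0·x² + 4/15·x³.
With x = 2/3: g(2/3) = 397/81.

4.9012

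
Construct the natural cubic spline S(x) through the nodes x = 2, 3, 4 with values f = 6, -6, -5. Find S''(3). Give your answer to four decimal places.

19.5000

Write σ_i for S''(x_i). With h_i = 1, 1 and divided differences Δ_i = -12, 1, the continuity of S' gives the tridiagonal system
  1·σ_0 + 4·σ_1 + 1·σ_2 = 6(Δ_1 - Δ_0) = 78
Natural end conditions: σ_0 = σ_2 = 0.
Forward elimination and back-substitution give σ_0 = 0, σ_1 = 39/2, σ_2 = 0.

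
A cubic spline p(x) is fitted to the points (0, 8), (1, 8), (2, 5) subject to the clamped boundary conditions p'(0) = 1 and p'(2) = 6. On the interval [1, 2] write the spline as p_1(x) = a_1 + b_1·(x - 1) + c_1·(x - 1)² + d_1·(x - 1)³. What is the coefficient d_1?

With M_i denoting the second derivative at x_i, h_i = 1, 1, and Δ_i = (y_(i+1) − y_i)/h_i = 0, -3:
  1·M_0 + 4·M_1 + 1·M_2 = 6(Δ_1 - Δ_0) = -18
Clamped end conditions give two more equations: 2h_0·M_0 + h_0·M_1 = 6(Δ_0 - p'(0)) = -6 and h_1·M_1 + 2h_1·M_2 = 6(p'(2) - Δ_1) = 54.
Hence M_0 = 4, M_1 = -14, M_2 = 34.
On [1, 2], with p_1(x) = a_1 + b_1·(x - 1) + c_1·(x - 1)² + d_1·(x - 1)³: c_1 = M_1/2 = -7, d_1 = (M_2 - M_1)/(6h_1) = 8, b_1 = Δ_1 - h_1(2M_1 + M_2)/6 = -4.

8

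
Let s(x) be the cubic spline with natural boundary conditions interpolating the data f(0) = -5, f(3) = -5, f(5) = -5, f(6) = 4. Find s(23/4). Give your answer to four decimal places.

1.3733

With m_i denoting the second derivative at x_i, h_i = 3, 2, 1, and Δ_i = (y_(i+1) − y_i)/h_i = 0, 0, 9:
  3·m_0 + 10·m_1 + 2·m_2 = 6(Δ_1 - Δ_0) = 0
  2·m_1 + 6·m_2 + 1·m_3 = 6(Δ_2 - Δ_1) = 54
Natural end conditions: m_0 = m_3 = 0.
Solving: m_0 = 0, m_1 = -27/14, m_2 = 135/14, m_3 = 0.
On [5, 6], s(x) = -5 + 81/14·(x - 5) + 135/28·(x - 5)² - 45/28·(x - 5)³.
With (x - 5) = 3/4: s(23/4) = 2461/1792.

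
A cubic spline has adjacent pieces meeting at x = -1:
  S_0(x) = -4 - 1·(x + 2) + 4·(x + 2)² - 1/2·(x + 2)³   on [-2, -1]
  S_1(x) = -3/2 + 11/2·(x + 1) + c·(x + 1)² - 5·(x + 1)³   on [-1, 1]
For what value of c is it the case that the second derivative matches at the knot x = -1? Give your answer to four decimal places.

S_0''(x) = 8 - 3·(x + 2), so S_0''(-1) = 5. On the right, S_1''(-1) = 2c, so c = 5/2.

2.5000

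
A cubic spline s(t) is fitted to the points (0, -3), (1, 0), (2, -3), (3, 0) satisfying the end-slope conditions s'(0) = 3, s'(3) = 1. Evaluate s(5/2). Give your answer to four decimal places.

With M_i denoting the second derivative at x_i, h_i = 1, 1, 1, and Δ_i = (y_(i+1) − y_i)/h_i = 3, -3, 3:
  1·M_0 + 4·M_1 + 1·M_2 = 6(Δ_1 - Δ_0) = -36
  1·M_1 + 4·M_2 + 1·M_3 = 6(Δ_2 - Δ_1) = 36
Clamped end conditions give two more equations: 2h_0·M_0 + h_0·M_1 = 6(Δ_0 - s'(0)) = 0 and h_2·M_2 + 2h_2·M_3 = 6(s'(3) - Δ_2) = -12.
Forward elimination and back-substitution give M_0 = 112/15, M_1 = -224/15, M_2 = 244/15, M_3 = -212/15.
On [2, 3], s(t) = -3 - 1/15·(t - 2) + 122/15·(t - 2)² - 76/15·(t - 2)³.
With (t - 2) = 1/2: s(5/2) = -49/30.

-1.6333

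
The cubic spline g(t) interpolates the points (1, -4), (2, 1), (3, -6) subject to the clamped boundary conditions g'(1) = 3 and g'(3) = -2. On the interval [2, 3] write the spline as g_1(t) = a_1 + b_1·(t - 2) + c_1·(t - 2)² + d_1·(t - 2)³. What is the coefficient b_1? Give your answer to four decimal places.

-1.7500

Let M_i = g''(x_i). Step sizes h_i = 1, 1; slopes of the chords Δ_i = (y_(i+1) - y_i)/h_i = 5, -7.
  1·M_0 + 4·M_1 + 1·M_2 = 6(Δ_1 - Δ_0) = -72
Clamped end conditions give two more equations: 2h_0·M_0 + h_0·M_1 = 6(Δ_0 - g'(1)) = 12 and h_1·M_1 + 2h_1·M_2 = 6(g'(3) - Δ_1) = 30.
Solving: M_0 = 43/2, M_1 = -31, M_2 = 61/2.
On [2, 3], with g_1(t) = a_1 + b_1·(t - 2) + c_1·(t - 2)² + d_1·(t - 2)³: c_1 = M_1/2 = -31/2, d_1 = (M_2 - M_1)/(6h_1) = 41/4, b_1 = Δ_1 - h_1(2M_1 + M_2)/6 = -7/4.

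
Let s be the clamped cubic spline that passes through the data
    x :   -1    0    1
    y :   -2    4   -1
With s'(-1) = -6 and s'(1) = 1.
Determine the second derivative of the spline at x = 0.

-40

Write M_i for s''(x_i). With h_i = 1, 1 and divided differences Δ_i = 6, -5, the continuity of s' gives the tridiagonal system
  1·M_0 + 4·M_1 + 1·M_2 = 6(Δ_1 - Δ_0) = -66
Clamped end conditions give two more equations: 2h_0·M_0 + h_0·M_1 = 6(Δ_0 - s'(-1)) = 72 and h_1·M_1 + 2h_1·M_2 = 6(s'(1) - Δ_1) = 36.
Solving the tridiagonal system: M_0 = 56, M_1 = -40, M_2 = 38.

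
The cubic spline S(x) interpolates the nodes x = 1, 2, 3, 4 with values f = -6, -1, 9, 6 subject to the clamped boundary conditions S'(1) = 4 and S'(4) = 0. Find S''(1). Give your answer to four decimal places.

-5.0667

Let M_i = S''(x_i). Step sizes h_i = 1, 1, 1; slopes of the chords Δ_i = (y_(i+1) - y_i)/h_i = 5, 10, -3.
  1·M_0 + 4·M_1 + 1·M_2 = 6(Δ_1 - Δ_0) = 30
  1·M_1 + 4·M_2 + 1·M_3 = 6(Δ_2 - Δ_1) = -78
Clamped end conditions give two more equations: 2h_0·M_0 + h_0·M_1 = 6(Δ_0 - S'(1)) = 6 and h_2·M_2 + 2h_2·M_3 = 6(S'(4) - Δ_2) = 18.
Solving the tridiagonal system: M_0 = -76/15, M_1 = 242/15, M_2 = -442/15, M_3 = 356/15.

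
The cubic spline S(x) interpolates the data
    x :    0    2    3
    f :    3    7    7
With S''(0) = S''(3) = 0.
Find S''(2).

-2

With σ_i denoting the second derivative at x_i, h_i = 2, 1, and Δ_i = (y_(i+1) − y_i)/h_i = 2, 0:
  2·σ_0 + 6·σ_1 + 1·σ_2 = 6(Δ_1 - Δ_0) = -12
Natural end conditions: σ_0 = σ_2 = 0.
Hence σ_0 = 0, σ_1 = -2, σ_2 = 0.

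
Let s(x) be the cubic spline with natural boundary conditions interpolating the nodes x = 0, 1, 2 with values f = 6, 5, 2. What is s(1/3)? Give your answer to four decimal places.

5.8148

Put σ_i = s'' at the i-th knot. Here h = (1, 1) and Δ = (-1, -3), so the interior equations h_(i-1)·σ_(i-1) + 2(h_(i-1)+h_i)·σ_i + h_i·σ_(i+1) = 6(Δ_i − Δ_(i-1)) read
  1·σ_0 + 4·σ_1 + 1·σ_2 = 6(Δ_1 - Δ_0) = -12
Natural end conditions: σ_0 = σ_2 = 0.
Solving: σ_0 = 0, σ_1 = -3, σ_2 = 0.
On [0, 1], s(x) = 6 - 1/2·x + 0·x² - 1/2·x³.
With x = 1/3: s(1/3) = 157/27.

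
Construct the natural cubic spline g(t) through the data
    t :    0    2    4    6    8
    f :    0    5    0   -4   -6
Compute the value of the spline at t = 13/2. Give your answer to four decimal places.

Write σ_i for g''(x_i). With h_i = 2, 2, 2, 2 and divided differences Δ_i = 5/2, -5/2, -2, -1, the continuity of g' gives the tridiagonal system
  2·σ_0 + 8·σ_1 + 2·σ_2 = 6(Δ_1 - Δ_0) = -30
  2·σ_1 + 8·σ_2 + 2·σ_3 = 6(Δ_2 - Δ_1) = 3
  2·σ_2 + 8·σ_3 + 2·σ_4 = 6(Δ_3 - Δ_2) = 6
Natural end conditions: σ_0 = σ_4 = 0.
Forward elimination and back-substitution give σ_0 = 0, σ_1 = -57/14, σ_2 = 9/7, σ_3 = 3/7, σ_4 = 0.
On [6, 8], g(t) = -4 - 9/7·(t - 6) + 3/14·(t - 6)² - 1/28·(t - 6)³.
With (t - 6) = 1/2: g(13/2) = -147/32.

-4.5938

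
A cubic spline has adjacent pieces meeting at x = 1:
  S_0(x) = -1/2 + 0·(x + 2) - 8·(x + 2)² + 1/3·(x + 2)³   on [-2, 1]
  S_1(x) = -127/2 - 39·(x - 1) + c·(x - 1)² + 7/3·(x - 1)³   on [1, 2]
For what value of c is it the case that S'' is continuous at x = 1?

-5

S_0''(x) = -16 + 2·(x + 2), so S_0''(1) = -10. On the right, S_1''(1) = 2c, so c = -5.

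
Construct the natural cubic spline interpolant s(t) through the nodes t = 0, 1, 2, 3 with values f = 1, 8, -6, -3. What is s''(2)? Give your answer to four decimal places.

35.6000

Put M_i = s'' at the i-th knot. Here h = (1, 1, 1) and Δ = (7, -14, 3), so the interior equations h_(i-1)·M_(i-1) + 2(h_(i-1)+h_i)·M_i + h_i·M_(i+1) = 6(Δ_i − Δ_(i-1)) read
  1·M_0 + 4·M_1 + 1·M_2 = 6(Δ_1 - Δ_0) = -126
  1·M_1 + 4·M_2 + 1·M_3 = 6(Δ_2 - Δ_1) = 102
Natural end conditions: M_0 = M_3 = 0.
Hence M_0 = 0, M_1 = -202/5, M_2 = 178/5, M_3 = 0.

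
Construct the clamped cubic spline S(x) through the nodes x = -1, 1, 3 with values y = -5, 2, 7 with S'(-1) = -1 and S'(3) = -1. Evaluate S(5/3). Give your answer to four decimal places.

4.9259

With σ_i denoting the second derivative at x_i, h_i = 2, 2, and Δ_i = (y_(i+1) − y_i)/h_i = 7/2, 5/2:
  2·σ_0 + 8·σ_1 + 2·σ_2 = 6(Δ_1 - Δ_0) = -6
Clamped end conditions give two more equations: 2h_0·σ_0 + h_0·σ_1 = 6(Δ_0 - S'(-1)) = 27 and h_1·σ_1 + 2h_1·σ_2 = 6(S'(3) - Δ_1) = -21.
Solving the tridiagonal system: σ_0 = 15/2, σ_1 = -3/2, σ_2 = -9/2.
On [1, 3], S(x) = 2 + 5·(x - 1) - 3/4·(x - 1)² - 1/4·(x - 1)³.
With (x - 1) = 2/3: S(5/3) = 133/27.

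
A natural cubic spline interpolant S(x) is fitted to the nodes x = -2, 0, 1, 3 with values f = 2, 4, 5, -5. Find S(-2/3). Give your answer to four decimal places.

With σ_i denoting the second derivative at x_i, h_i = 2, 1, 2, and Δ_i = (y_(i+1) − y_i)/h_i = 1, 1, -5:
  2·σ_0 + 6·σ_1 + 1·σ_2 = 6(Δ_1 - Δ_0) = 0
  1·σ_1 + 6·σ_2 + 2·σ_3 = 6(Δ_2 - Δ_1) = -36
Natural end conditions: σ_0 = σ_3 = 0.
Solving: σ_0 = 0, σ_1 = 36/35, σ_2 = -216/35, σ_3 = 0.
On [-2, 0], S(x) = 2 + 23/35·(x + 2) + 0·(x + 2)² + 3/35·(x + 2)³.
With (x + 2) = 4/3: S(-2/3) = 194/63.

3.0794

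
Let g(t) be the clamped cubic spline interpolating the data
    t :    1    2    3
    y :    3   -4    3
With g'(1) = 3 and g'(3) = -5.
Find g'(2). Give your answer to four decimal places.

Put σ_i = g'' at the i-th knot. Here h = (1, 1) and Δ = (-7, 7), so the interior equations h_(i-1)·σ_(i-1) + 2(h_(i-1)+h_i)·σ_i + h_i·σ_(i+1) = 6(Δ_i − Δ_(i-1)) read
  1·σ_0 + 4·σ_1 + 1·σ_2 = 6(Δ_1 - Δ_0) = 84
Clamped end conditions give two more equations: 2h_0·σ_0 + h_0·σ_1 = 6(Δ_0 - g'(1)) = -60 and h_1·σ_1 + 2h_1·σ_2 = 6(g'(3) - Δ_1) = -72.
Solving: σ_0 = -55, σ_1 = 50, σ_2 = -61.
On [2, 3], g'(t) = b_1 + 2c_1·(t - 2) + 3d_1·(t - 2)² with b_1 = Δ_1 - h_1(2σ_1 + σ_2)/6 = 1/2, c_1 = σ_1/2 = 25, d_1 = (σ_2 - σ_1)/(6h_1) = -37/2. So g'(2) = 1/2.

0.5000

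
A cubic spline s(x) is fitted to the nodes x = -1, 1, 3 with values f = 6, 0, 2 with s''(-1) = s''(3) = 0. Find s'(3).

2

Put m_i = s'' at the i-th knot. Here h = (2, 2) and Δ = (-3, 1), so the interior equations h_(i-1)·m_(i-1) + 2(h_(i-1)+h_i)·m_i + h_i·m_(i+1) = 6(Δ_i − Δ_(i-1)) read
  2·m_0 + 8·m_1 + 2·m_2 = 6(Δ_1 - Δ_0) = 24
Natural end conditions: m_0 = m_2 = 0.
Hence m_0 = 0, m_1 = 3, m_2 = 0.
On [1, 3], s'(x) = b_1 + 2c_1·(x - 1) + 3d_1·(x - 1)² with b_1 = Δ_1 - h_1(2m_1 + m_2)/6 = -1, c_1 = m_1/2 = 3/2, d_1 = (m_2 - m_1)/(6h_1) = -1/4. So s'(3) = 2.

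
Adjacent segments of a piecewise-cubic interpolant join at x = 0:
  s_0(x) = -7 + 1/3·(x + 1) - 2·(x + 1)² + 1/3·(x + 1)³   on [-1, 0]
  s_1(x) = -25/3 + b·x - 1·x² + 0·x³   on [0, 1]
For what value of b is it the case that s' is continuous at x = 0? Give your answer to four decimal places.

s_0'(x) = 1/3 - 4·(x + 1) + 1·(x + 1)², so s_0'(0) = -8/3. On the right, s_1'(0) = b, so b = -8/3.

-2.6667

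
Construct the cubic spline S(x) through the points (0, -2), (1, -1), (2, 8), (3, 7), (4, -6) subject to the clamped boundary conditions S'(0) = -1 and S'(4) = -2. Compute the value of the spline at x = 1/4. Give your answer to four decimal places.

-2.2598

Write M_i for S''(x_i). With h_i = 1, 1, 1, 1 and divided differences Δ_i = 1, 9, -1, -13, the continuity of S' gives the tridiagonal system
  1·M_0 + 4·M_1 + 1·M_2 = 6(Δ_1 - Δ_0) = 48
  1·M_1 + 4·M_2 + 1·M_3 = 6(Δ_2 - Δ_1) = -60
  1·M_2 + 4·M_3 + 1·M_4 = 6(Δ_3 - Δ_2) = -72
Clamped end conditions give two more equations: 2h_0·M_0 + h_0·M_1 = 6(Δ_0 - S'(0)) = 12 and h_3·M_3 + 2h_3·M_4 = 6(S'(4) - Δ_3) = 66.
Solving the tridiagonal system: M_0 = -7/4, M_1 = 31/2, M_2 = -49/4, M_3 = -53/2, M_4 = 185/4.
On [0, 1], S(x) = -2 - 1·x - 7/8·x² + 23/8·x³.
With x = 1/4: S(1/4) = -1157/512.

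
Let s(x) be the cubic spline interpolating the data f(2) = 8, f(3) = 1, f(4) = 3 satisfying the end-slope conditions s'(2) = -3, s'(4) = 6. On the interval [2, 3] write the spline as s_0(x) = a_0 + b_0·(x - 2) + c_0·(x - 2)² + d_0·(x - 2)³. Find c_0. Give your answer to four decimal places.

Let σ_i = s''(x_i). Step sizes h_i = 1, 1; slopes of the chords Δ_i = (y_(i+1) - y_i)/h_i = -7, 2.
  1·σ_0 + 4·σ_1 + 1·σ_2 = 6(Δ_1 - Δ_0) = 54
Clamped end conditions give two more equations: 2h_0·σ_0 + h_0·σ_1 = 6(Δ_0 - s'(2)) = -24 and h_1·σ_1 + 2h_1·σ_2 = 6(s'(4) - Δ_1) = 24.
Hence σ_0 = -21, σ_1 = 18, σ_2 = 3.
On [2, 3], with s_0(x) = a_0 + b_0·(x - 2) + c_0·(x - 2)² + d_0·(x - 2)³: c_0 = σ_0/2 = -21/2, d_0 = (σ_1 - σ_0)/(6h_0) = 13/2, b_0 = Δ_0 - h_0(2σ_0 + σ_1)/6 = -3.

-10.5000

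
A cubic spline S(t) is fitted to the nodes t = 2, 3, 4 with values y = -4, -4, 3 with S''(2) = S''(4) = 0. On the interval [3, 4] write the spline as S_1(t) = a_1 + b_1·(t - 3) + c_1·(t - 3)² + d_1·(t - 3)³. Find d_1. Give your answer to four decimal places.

-1.7500

With M_i denoting the second derivative at x_i, h_i = 1, 1, and Δ_i = (y_(i+1) − y_i)/h_i = 0, 7:
  1·M_0 + 4·M_1 + 1·M_2 = 6(Δ_1 - Δ_0) = 42
Natural end conditions: M_0 = M_2 = 0.
Solving the tridiagonal system: M_0 = 0, M_1 = 21/2, M_2 = 0.
On [3, 4], with S_1(t) = a_1 + b_1·(t - 3) + c_1·(t - 3)² + d_1·(t - 3)³: c_1 = M_1/2 = 21/4, d_1 = (M_2 - M_1)/(6h_1) = -7/4, b_1 = Δ_1 - h_1(2M_1 + M_2)/6 = 7/2.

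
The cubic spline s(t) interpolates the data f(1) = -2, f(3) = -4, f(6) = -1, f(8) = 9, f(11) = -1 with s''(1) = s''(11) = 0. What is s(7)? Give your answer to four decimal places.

4.5511

Let M_i = s''(x_i). Step sizes h_i = 2, 3, 2, 3; slopes of the chords Δ_i = (y_(i+1) - y_i)/h_i = -1, 1, 5, -10/3.
  2·M_0 + 10·M_1 + 3·M_2 = 6(Δ_1 - Δ_0) = 12
  3·M_1 + 10·M_2 + 2·M_3 = 6(Δ_2 - Δ_1) = 24
  2·M_2 + 10·M_3 + 3·M_4 = 6(Δ_3 - Δ_2) = -50
Natural end conditions: M_0 = M_4 = 0.
Solving the tridiagonal system: M_0 = 0, M_1 = 22/145, M_2 = 304/87, M_3 = -2479/435, M_4 = 0.
On [6, 8], s(t) = -1 + 1988/435·(t - 6) + 152/87·(t - 6)² - 1333/1740·(t - 6)³.
With (t - 6) = 1: s(7) = 7919/1740.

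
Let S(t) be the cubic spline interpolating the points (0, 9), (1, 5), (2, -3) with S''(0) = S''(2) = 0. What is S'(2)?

Put σ_i = S'' at the i-th knot. Here h = (1, 1) and Δ = (-4, -8), so the interior equations h_(i-1)·σ_(i-1) + 2(h_(i-1)+h_i)·σ_i + h_i·σ_(i+1) = 6(Δ_i − Δ_(i-1)) read
  1·σ_0 + 4·σ_1 + 1·σ_2 = 6(Δ_1 - Δ_0) = -24
Natural end conditions: σ_0 = σ_2 = 0.
Solving: σ_0 = 0, σ_1 = -6, σ_2 = 0.
On [1, 2], S'(t) = b_1 + 2c_1·(t - 1) + 3d_1·(t - 1)² with b_1 = Δ_1 - h_1(2σ_1 + σ_2)/6 = -6, c_1 = σ_1/2 = -3, d_1 = (σ_2 - σ_1)/(6h_1) = 1. So S'(2) = -9.

-9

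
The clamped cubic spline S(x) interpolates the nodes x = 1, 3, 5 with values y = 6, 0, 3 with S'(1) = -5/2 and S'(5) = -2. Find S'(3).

0

Write σ_i for S''(x_i). With h_i = 2, 2 and divided differences Δ_i = -3, 3/2, the continuity of S' gives the tridiagonal system
  2·σ_0 + 8·σ_1 + 2·σ_2 = 6(Δ_1 - Δ_0) = 27
Clamped end conditions give two more equations: 2h_0·σ_0 + h_0·σ_1 = 6(Δ_0 - S'(1)) = -3 and h_1·σ_1 + 2h_1·σ_2 = 6(S'(5) - Δ_1) = -21.
Forward elimination and back-substitution give σ_0 = -4, σ_1 = 13/2, σ_2 = -17/2.
On [3, 5], S'(x) = b_1 + 2c_1·(x - 3) + 3d_1·(x - 3)² with b_1 = Δ_1 - h_1(2σ_1 + σ_2)/6 = 0, c_1 = σ_1/2 = 13/4, d_1 = (σ_2 - σ_1)/(6h_1) = -5/4. So S'(3) = 0.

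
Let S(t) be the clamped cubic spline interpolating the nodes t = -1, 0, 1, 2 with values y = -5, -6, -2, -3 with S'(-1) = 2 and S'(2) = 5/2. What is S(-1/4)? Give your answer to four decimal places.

-5.9516

Write σ_i for S''(x_i). With h_i = 1, 1, 1 and divided differences Δ_i = -1, 4, -1, the continuity of S' gives the tridiagonal system
  1·σ_0 + 4·σ_1 + 1·σ_2 = 6(Δ_1 - Δ_0) = 30
  1·σ_1 + 4·σ_2 + 1·σ_3 = 6(Δ_2 - Δ_1) = -30
Clamped end conditions give two more equations: 2h_0·σ_0 + h_0·σ_1 = 6(Δ_0 - S'(-1)) = -18 and h_2·σ_2 + 2h_2·σ_3 = 6(S'(2) - Δ_2) = 21.
Hence σ_0 = -253/15, σ_1 = 236/15, σ_2 = -241/15, σ_3 = 278/15.
On [-1, 0], S(t) = -5 + 2·(t + 1) - 253/30·(t + 1)² + 163/30·(t + 1)³.
With (t + 1) = 3/4: S(-1/4) = -3809/640.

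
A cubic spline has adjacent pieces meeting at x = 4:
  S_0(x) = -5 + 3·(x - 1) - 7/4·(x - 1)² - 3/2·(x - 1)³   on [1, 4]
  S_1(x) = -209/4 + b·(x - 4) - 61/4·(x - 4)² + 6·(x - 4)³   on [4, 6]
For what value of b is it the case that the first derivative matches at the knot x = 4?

-48

S_0'(x) = 3 - 7/2·(x - 1) - 9/2·(x - 1)², so S_0'(4) = -48. On the right, S_1'(4) = b, so b = -48.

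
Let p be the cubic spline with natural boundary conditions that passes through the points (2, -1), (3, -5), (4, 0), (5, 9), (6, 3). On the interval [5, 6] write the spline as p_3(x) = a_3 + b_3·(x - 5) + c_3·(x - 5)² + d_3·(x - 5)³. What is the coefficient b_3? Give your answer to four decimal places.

2.2857

Let m_i = p''(x_i). Step sizes h_i = 1, 1, 1, 1; slopes of the chords Δ_i = (y_(i+1) - y_i)/h_i = -4, 5, 9, -6.
  1·m_0 + 4·m_1 + 1·m_2 = 6(Δ_1 - Δ_0) = 54
  1·m_1 + 4·m_2 + 1·m_3 = 6(Δ_2 - Δ_1) = 24
  1·m_2 + 4·m_3 + 1·m_4 = 6(Δ_3 - Δ_2) = -90
Natural end conditions: m_0 = m_4 = 0.
Solving: m_0 = 0, m_1 = 78/7, m_2 = 66/7, m_3 = -174/7, m_4 = 0.
On [5, 6], with p_3(x) = a_3 + b_3·(x - 5) + c_3·(x - 5)² + d_3·(x - 5)³: c_3 = m_3/2 = -87/7, d_3 = (m_4 - m_3)/(6h_3) = 29/7, b_3 = Δ_3 - h_3(2m_3 + m_4)/6 = 16/7.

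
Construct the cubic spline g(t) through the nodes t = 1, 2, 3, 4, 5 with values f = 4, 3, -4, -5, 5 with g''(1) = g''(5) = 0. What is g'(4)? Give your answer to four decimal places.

5.1786

Write M_i for g''(x_i). With h_i = 1, 1, 1, 1 and divided differences Δ_i = -1, -7, -1, 10, the continuity of g' gives the tridiagonal system
  1·M_0 + 4·M_1 + 1·M_2 = 6(Δ_1 - Δ_0) = -36
  1·M_1 + 4·M_2 + 1·M_3 = 6(Δ_2 - Δ_1) = 36
  1·M_2 + 4·M_3 + 1·M_4 = 6(Δ_3 - Δ_2) = 66
Natural end conditions: M_0 = M_4 = 0.
Solving the tridiagonal system: M_0 = 0, M_1 = -309/28, M_2 = 57/7, M_3 = 405/28, M_4 = 0.
On [4, 5], g'(t) = b_3 + 2c_3·(t - 4) + 3d_3·(t - 4)² with b_3 = Δ_3 - h_3(2M_3 + M_4)/6 = 145/28, c_3 = M_3/2 = 405/56, d_3 = (M_4 - M_3)/(6h_3) = -135/56. So g'(4) = 145/28.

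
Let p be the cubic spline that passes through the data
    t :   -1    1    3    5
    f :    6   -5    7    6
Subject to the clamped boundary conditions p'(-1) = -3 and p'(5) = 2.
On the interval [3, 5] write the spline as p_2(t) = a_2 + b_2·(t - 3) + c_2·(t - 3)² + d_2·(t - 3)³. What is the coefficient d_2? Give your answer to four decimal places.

1.6417

Write M_i for p''(x_i). With h_i = 2, 2, 2 and divided differences Δ_i = -11/2, 6, -1/2, the continuity of p' gives the tridiagonal system
  2·M_0 + 8·M_1 + 2·M_2 = 6(Δ_1 - Δ_0) = 69
  2·M_1 + 8·M_2 + 2·M_3 = 6(Δ_2 - Δ_1) = -39
Clamped end conditions give two more equations: 2h_0·M_0 + h_0·M_1 = 6(Δ_0 - p'(-1)) = -15 and h_2·M_2 + 2h_2·M_3 = 6(p'(5) - Δ_2) = 15.
Forward elimination and back-substitution give M_0 = -161/15, M_1 = 419/30, M_2 = -319/30, M_3 = 136/15.
On [3, 5], with p_2(t) = a_2 + b_2·(t - 3) + c_2·(t - 3)² + d_2·(t - 3)³: c_2 = M_2/2 = -319/60, d_2 = (M_3 - M_2)/(6h_2) = 197/120, b_2 = Δ_2 - h_2(2M_2 + M_3)/6 = 107/30.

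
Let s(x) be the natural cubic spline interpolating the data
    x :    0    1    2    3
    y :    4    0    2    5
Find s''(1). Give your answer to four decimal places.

Put M_i = s'' at the i-th knot. Here h = (1, 1, 1) and Δ = (-4, 2, 3), so the interior equations h_(i-1)·M_(i-1) + 2(h_(i-1)+h_i)·M_i + h_i·M_(i+1) = 6(Δ_i − Δ_(i-1)) read
  1·M_0 + 4·M_1 + 1·M_2 = 6(Δ_1 - Δ_0) = 36
  1·M_1 + 4·M_2 + 1·M_3 = 6(Δ_2 - Δ_1) = 6
Natural end conditions: M_0 = M_3 = 0.
Forward elimination and back-substitution give M_0 = 0, M_1 = 46/5, M_2 = -4/5, M_3 = 0.

9.2000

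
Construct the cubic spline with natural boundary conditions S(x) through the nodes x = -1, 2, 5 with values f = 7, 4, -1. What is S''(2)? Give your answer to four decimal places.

-0.3333

Write M_i for S''(x_i). With h_i = 3, 3 and divided differences Δ_i = -1, -5/3, the continuity of S' gives the tridiagonal system
  3·M_0 + 12·M_1 + 3·M_2 = 6(Δ_1 - Δ_0) = -4
Natural end conditions: M_0 = M_2 = 0.
Hence M_0 = 0, M_1 = -1/3, M_2 = 0.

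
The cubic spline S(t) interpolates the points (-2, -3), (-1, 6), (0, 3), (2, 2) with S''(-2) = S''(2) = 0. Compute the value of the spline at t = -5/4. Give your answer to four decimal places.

With σ_i denoting the second derivative at x_i, h_i = 1, 1, 2, and Δ_i = (y_(i+1) − y_i)/h_i = 9, -3, -1/2:
  1·σ_0 + 4·σ_1 + 1·σ_2 = 6(Δ_1 - Δ_0) = -72
  1·σ_1 + 6·σ_2 + 2·σ_3 = 6(Δ_2 - Δ_1) = 15
Natural end conditions: σ_0 = σ_3 = 0.
Solving: σ_0 = 0, σ_1 = -447/23, σ_2 = 132/23, σ_3 = 0.
On [-2, -1], S(t) = -3 + 563/46·(t + 2) + 0·(t + 2)² - 149/46·(t + 2)³.
With (t + 2) = 3/4: S(-5/4) = 14169/2944.

4.8128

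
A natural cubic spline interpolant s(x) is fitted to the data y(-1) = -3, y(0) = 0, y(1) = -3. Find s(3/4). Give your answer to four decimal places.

Put σ_i = s'' at the i-th knot. Here h = (1, 1) and Δ = (3, -3), so the interior equations h_(i-1)·σ_(i-1) + 2(h_(i-1)+h_i)·σ_i + h_i·σ_(i+1) = 6(Δ_i − Δ_(i-1)) read
  1·σ_0 + 4·σ_1 + 1·σ_2 = 6(Δ_1 - Δ_0) = -36
Natural end conditions: σ_0 = σ_2 = 0.
Forward elimination and back-substitution give σ_0 = 0, σ_1 = -9, σ_2 = 0.
On [0, 1], s(x) = 0 + 0·x - 9/2·x² + 3/2·x³.
With x = 3/4: s(3/4) = -243/128.

-1.8984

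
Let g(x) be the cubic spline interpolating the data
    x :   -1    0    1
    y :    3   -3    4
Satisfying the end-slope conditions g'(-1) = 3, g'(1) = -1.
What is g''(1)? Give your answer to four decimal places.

-45.5000

Let m_i = g''(x_i). Step sizes h_i = 1, 1; slopes of the chords Δ_i = (y_(i+1) - y_i)/h_i = -6, 7.
  1·m_0 + 4·m_1 + 1·m_2 = 6(Δ_1 - Δ_0) = 78
Clamped end conditions give two more equations: 2h_0·m_0 + h_0·m_1 = 6(Δ_0 - g'(-1)) = -54 and h_1·m_1 + 2h_1·m_2 = 6(g'(1) - Δ_1) = -48.
Solving: m_0 = -97/2, m_1 = 43, m_2 = -91/2.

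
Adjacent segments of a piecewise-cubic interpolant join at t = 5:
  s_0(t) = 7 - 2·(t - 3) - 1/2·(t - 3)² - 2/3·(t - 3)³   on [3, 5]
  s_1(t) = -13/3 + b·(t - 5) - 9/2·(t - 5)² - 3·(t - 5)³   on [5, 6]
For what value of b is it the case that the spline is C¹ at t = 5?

s_0'(t) = -2 - 1·(t - 3) - 2·(t - 3)², so s_0'(5) = -12. On the right, s_1'(5) = b, so b = -12.

-12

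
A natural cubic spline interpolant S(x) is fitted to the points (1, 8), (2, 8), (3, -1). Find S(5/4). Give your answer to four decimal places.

Put M_i = S'' at the i-th knot. Here h = (1, 1) and Δ = (0, -9), so the interior equations h_(i-1)·M_(i-1) + 2(h_(i-1)+h_i)·M_i + h_i·M_(i+1) = 6(Δ_i − Δ_(i-1)) read
  1·M_0 + 4·M_1 + 1·M_2 = 6(Δ_1 - Δ_0) = -54
Natural end conditions: M_0 = M_2 = 0.
Hence M_0 = 0, M_1 = -27/2, M_2 = 0.
On [1, 2], S(x) = 8 + 9/4·(x - 1) + 0·(x - 1)² - 9/4·(x - 1)³.
With (x - 1) = 1/4: S(5/4) = 2183/256.

8.5273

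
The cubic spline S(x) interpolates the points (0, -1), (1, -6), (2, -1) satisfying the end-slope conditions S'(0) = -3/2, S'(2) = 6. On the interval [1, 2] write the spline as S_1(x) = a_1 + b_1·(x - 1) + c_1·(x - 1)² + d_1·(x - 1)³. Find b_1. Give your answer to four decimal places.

Write M_i for S''(x_i). With h_i = 1, 1 and divided differences Δ_i = -5, 5, the continuity of S' gives the tridiagonal system
  1·M_0 + 4·M_1 + 1·M_2 = 6(Δ_1 - Δ_0) = 60
Clamped end conditions give two more equations: 2h_0·M_0 + h_0·M_1 = 6(Δ_0 - S'(0)) = -21 and h_1·M_1 + 2h_1·M_2 = 6(S'(2) - Δ_1) = 6.
Forward elimination and back-substitution give M_0 = -87/4, M_1 = 45/2, M_2 = -33/4.
On [1, 2], with S_1(x) = a_1 + b_1·(x - 1) + c_1·(x - 1)² + d_1·(x - 1)³: c_1 = M_1/2 = 45/4, d_1 = (M_2 - M_1)/(6h_1) = -41/8, b_1 = Δ_1 - h_1(2M_1 + M_2)/6 = -9/8.

-1.1250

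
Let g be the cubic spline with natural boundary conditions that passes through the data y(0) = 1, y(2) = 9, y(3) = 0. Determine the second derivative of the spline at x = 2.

-13

Put M_i = g'' at the i-th knot. Here h = (2, 1) and Δ = (4, -9), so the interior equations h_(i-1)·M_(i-1) + 2(h_(i-1)+h_i)·M_i + h_i·M_(i+1) = 6(Δ_i − Δ_(i-1)) read
  2·M_0 + 6·M_1 + 1·M_2 = 6(Δ_1 - Δ_0) = -78
Natural end conditions: M_0 = M_2 = 0.
Solving: M_0 = 0, M_1 = -13, M_2 = 0.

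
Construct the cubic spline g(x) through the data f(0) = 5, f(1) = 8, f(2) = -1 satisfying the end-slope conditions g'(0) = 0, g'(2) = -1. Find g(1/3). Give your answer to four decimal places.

6.0926

Let m_i = g''(x_i). Step sizes h_i = 1, 1; slopes of the chords Δ_i = (y_(i+1) - y_i)/h_i = 3, -9.
  1·m_0 + 4·m_1 + 1·m_2 = 6(Δ_1 - Δ_0) = -72
Clamped end conditions give two more equations: 2h_0·m_0 + h_0·m_1 = 6(Δ_0 - g'(0)) = 18 and h_1·m_1 + 2h_1·m_2 = 6(g'(2) - Δ_1) = 48.
Forward elimination and back-substitution give m_0 = 53/2, m_1 = -35, m_2 = 83/2.
On [0, 1], g(x) = 5 + 0·x + 53/4·x² - 41/4·x³.
With x = 1/3: g(1/3) = 329/54.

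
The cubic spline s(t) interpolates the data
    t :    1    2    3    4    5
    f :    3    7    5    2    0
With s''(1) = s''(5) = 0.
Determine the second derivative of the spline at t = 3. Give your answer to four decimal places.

0.4286

Put M_i = s'' at the i-th knot. Here h = (1, 1, 1, 1) and Δ = (4, -2, -3, -2), so the interior equations h_(i-1)·M_(i-1) + 2(h_(i-1)+h_i)·M_i + h_i·M_(i+1) = 6(Δ_i − Δ_(i-1)) read
  1·M_0 + 4·M_1 + 1·M_2 = 6(Δ_1 - Δ_0) = -36
  1·M_1 + 4·M_2 + 1·M_3 = 6(Δ_2 - Δ_1) = -6
  1·M_2 + 4·M_3 + 1·M_4 = 6(Δ_3 - Δ_2) = 6
Natural end conditions: M_0 = M_4 = 0.
Hence M_0 = 0, M_1 = -255/28, M_2 = 3/7, M_3 = 39/28, M_4 = 0.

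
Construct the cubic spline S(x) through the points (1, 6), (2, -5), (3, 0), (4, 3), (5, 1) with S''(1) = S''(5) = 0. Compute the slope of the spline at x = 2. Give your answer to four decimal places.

Let M_i = S''(x_i). Step sizes h_i = 1, 1, 1, 1; slopes of the chords Δ_i = (y_(i+1) - y_i)/h_i = -11, 5, 3, -2.
  1·M_0 + 4·M_1 + 1·M_2 = 6(Δ_1 - Δ_0) = 96
  1·M_1 + 4·M_2 + 1·M_3 = 6(Δ_2 - Δ_1) = -12
  1·M_2 + 4·M_3 + 1·M_4 = 6(Δ_3 - Δ_2) = -30
Natural end conditions: M_0 = M_4 = 0.
Solving: M_0 = 0, M_1 = 729/28, M_2 = -57/7, M_3 = -153/28, M_4 = 0.
On [2, 3], S'(x) = b_1 + 2c_1·(x - 2) + 3d_1·(x - 2)² with b_1 = Δ_1 - h_1(2M_1 + M_2)/6 = -65/28, c_1 = M_1/2 = 729/56, d_1 = (M_2 - M_1)/(6h_1) = -319/56. So S'(2) = -65/28.

-2.3214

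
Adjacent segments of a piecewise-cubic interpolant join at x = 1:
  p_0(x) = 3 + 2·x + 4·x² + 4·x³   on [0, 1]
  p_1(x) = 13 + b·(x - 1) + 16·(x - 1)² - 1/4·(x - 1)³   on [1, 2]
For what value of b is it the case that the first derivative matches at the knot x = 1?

22

p_0'(x) = 2 + 8·x + 12·x², so p_0'(1) = 22. On the right, p_1'(1) = b, so b = 22.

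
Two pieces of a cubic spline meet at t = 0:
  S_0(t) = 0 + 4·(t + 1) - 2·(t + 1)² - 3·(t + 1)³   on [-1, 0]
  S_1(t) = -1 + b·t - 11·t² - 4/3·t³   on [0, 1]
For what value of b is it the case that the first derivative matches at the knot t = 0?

-9

S_0'(t) = 4 - 4·(t + 1) - 9·(t + 1)², so S_0'(0) = -9. On the right, S_1'(0) = b, so b = -9.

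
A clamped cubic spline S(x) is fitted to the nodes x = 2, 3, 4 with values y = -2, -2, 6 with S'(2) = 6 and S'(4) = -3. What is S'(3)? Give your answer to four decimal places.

Let σ_i = S''(x_i). Step sizes h_i = 1, 1; slopes of the chords Δ_i = (y_(i+1) - y_i)/h_i = 0, 8.
  1·σ_0 + 4·σ_1 + 1·σ_2 = 6(Δ_1 - Δ_0) = 48
Clamped end conditions give two more equations: 2h_0·σ_0 + h_0·σ_1 = 6(Δ_0 - S'(2)) = -36 and h_1·σ_1 + 2h_1·σ_2 = 6(S'(4) - Δ_1) = -66.
Forward elimination and back-substitution give σ_0 = -69/2, σ_1 = 33, σ_2 = -99/2.
On [3, 4], S'(x) = b_1 + 2c_1·(x - 3) + 3d_1·(x - 3)² with b_1 = Δ_1 - h_1(2σ_1 + σ_2)/6 = 21/4, c_1 = σ_1/2 = 33/2, d_1 = (σ_2 - σ_1)/(6h_1) = -55/4. So S'(3) = 21/4.

5.2500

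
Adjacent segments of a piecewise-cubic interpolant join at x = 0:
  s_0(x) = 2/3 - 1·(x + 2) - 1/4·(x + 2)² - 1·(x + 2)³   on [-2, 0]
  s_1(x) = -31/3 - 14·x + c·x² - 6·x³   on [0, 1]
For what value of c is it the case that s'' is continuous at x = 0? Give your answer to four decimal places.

s_0''(x) = -1/2 - 6·(x + 2), so s_0''(0) = -25/2. On the right, s_1''(0) = 2c, so c = -25/4.

-6.2500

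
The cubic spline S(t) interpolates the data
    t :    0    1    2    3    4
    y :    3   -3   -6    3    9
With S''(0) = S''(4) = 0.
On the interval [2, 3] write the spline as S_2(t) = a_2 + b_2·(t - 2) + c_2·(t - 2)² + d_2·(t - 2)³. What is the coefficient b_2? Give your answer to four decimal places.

3.7500

Write M_i for S''(x_i). With h_i = 1, 1, 1, 1 and divided differences Δ_i = -6, -3, 9, 6, the continuity of S' gives the tridiagonal system
  1·M_0 + 4·M_1 + 1·M_2 = 6(Δ_1 - Δ_0) = 18
  1·M_1 + 4·M_2 + 1·M_3 = 6(Δ_2 - Δ_1) = 72
  1·M_2 + 4·M_3 + 1·M_4 = 6(Δ_3 - Δ_2) = -18
Natural end conditions: M_0 = M_4 = 0.
Forward elimination and back-substitution give M_0 = 0, M_1 = -9/14, M_2 = 144/7, M_3 = -135/14, M_4 = 0.
On [2, 3], with S_2(t) = a_2 + b_2·(t - 2) + c_2·(t - 2)² + d_2·(t - 2)³: c_2 = M_2/2 = 72/7, d_2 = (M_3 - M_2)/(6h_2) = -141/28, b_2 = Δ_2 - h_2(2M_2 + M_3)/6 = 15/4.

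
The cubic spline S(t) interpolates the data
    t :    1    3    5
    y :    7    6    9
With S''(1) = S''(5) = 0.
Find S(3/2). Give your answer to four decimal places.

6.5156

Put M_i = S'' at the i-th knot. Here h = (2, 2) and Δ = (-1/2, 3/2), so the interior equations h_(i-1)·M_(i-1) + 2(h_(i-1)+h_i)·M_i + h_i·M_(i+1) = 6(Δ_i − Δ_(i-1)) read
  2·M_0 + 8·M_1 + 2·M_2 = 6(Δ_1 - Δ_0) = 12
Natural end conditions: M_0 = M_2 = 0.
Solving: M_0 = 0, M_1 = 3/2, M_2 = 0.
On [1, 3], S(t) = 7 - 1·(t - 1) + 0·(t - 1)² + 1/8·(t - 1)³.
With (t - 1) = 1/2: S(3/2) = 417/64.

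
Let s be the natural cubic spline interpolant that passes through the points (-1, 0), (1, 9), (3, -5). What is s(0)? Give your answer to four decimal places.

Let σ_i = s''(x_i). Step sizes h_i = 2, 2; slopes of the chords Δ_i = (y_(i+1) - y_i)/h_i = 9/2, -7.
  2·σ_0 + 8·σ_1 + 2·σ_2 = 6(Δ_1 - Δ_0) = -69
Natural end conditions: σ_0 = σ_2 = 0.
Solving: σ_0 = 0, σ_1 = -69/8, σ_2 = 0.
On [-1, 1], s(x) = 0 + 59/8·(x + 1) + 0·(x + 1)² - 23/32·(x + 1)³.
With (x + 1) = 1: s(0) = 213/32.

6.6563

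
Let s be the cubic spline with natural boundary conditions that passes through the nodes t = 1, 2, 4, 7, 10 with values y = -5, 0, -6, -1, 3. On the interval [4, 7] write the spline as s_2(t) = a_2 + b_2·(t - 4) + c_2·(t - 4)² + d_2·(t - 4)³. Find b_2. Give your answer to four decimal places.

-2.7864

With σ_i denoting the second derivative at x_i, h_i = 1, 2, 3, 3, and Δ_i = (y_(i+1) − y_i)/h_i = 5, -3, 5/3, 4/3:
  1·σ_0 + 6·σ_1 + 2·σ_2 = 6(Δ_1 - Δ_0) = -48
  2·σ_1 + 10·σ_2 + 3·σ_3 = 6(Δ_2 - Δ_1) = 28
  3·σ_2 + 12·σ_3 + 3·σ_4 = 6(Δ_3 - Δ_2) = -2
Natural end conditions: σ_0 = σ_4 = 0.
Forward elimination and back-substitution give σ_0 = 0, σ_1 = -1002/103, σ_2 = 534/103, σ_3 = -452/309, σ_4 = 0.
On [4, 7], with s_2(t) = a_2 + b_2·(t - 4) + c_2·(t - 4)² + d_2·(t - 4)³: c_2 = σ_2/2 = 267/103, d_2 = (σ_3 - σ_2)/(6h_2) = -1027/2781, b_2 = Δ_2 - h_2(2σ_2 + σ_3)/6 = -287/103.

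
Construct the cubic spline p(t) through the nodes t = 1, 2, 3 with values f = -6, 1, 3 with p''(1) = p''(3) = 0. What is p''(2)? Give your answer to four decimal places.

With M_i denoting the second derivative at x_i, h_i = 1, 1, and Δ_i = (y_(i+1) − y_i)/h_i = 7, 2:
  1·M_0 + 4·M_1 + 1·M_2 = 6(Δ_1 - Δ_0) = -30
Natural end conditions: M_0 = M_2 = 0.
Solving the tridiagonal system: M_0 = 0, M_1 = -15/2, M_2 = 0.

-7.5000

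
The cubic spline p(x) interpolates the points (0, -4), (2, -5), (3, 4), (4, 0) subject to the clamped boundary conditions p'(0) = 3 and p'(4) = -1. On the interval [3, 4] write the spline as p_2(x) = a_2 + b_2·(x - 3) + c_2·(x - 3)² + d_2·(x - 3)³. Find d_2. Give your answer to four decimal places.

With M_i denoting the second derivative at x_i, h_i = 2, 1, 1, and Δ_i = (y_(i+1) − y_i)/h_i = -1/2, 9, -4:
  2·M_0 + 6·M_1 + 1·M_2 = 6(Δ_1 - Δ_0) = 57
  1·M_1 + 4·M_2 + 1·M_3 = 6(Δ_2 - Δ_1) = -78
Clamped end conditions give two more equations: 2h_0·M_0 + h_0·M_1 = 6(Δ_0 - p'(0)) = -21 and h_2·M_2 + 2h_2·M_3 = 6(p'(4) - Δ_2) = 18.
Forward elimination and back-substitution give M_0 = -331/22, M_1 = 431/22, M_2 = -335/11, M_3 = 533/22.
On [3, 4], with p_2(x) = a_2 + b_2·(x - 3) + c_2·(x - 3)² + d_2·(x - 3)³: c_2 = M_2/2 = -335/22, d_2 = (M_3 - M_2)/(6h_2) = 401/44, b_2 = Δ_2 - h_2(2M_2 + M_3)/6 = 93/44.

9.1136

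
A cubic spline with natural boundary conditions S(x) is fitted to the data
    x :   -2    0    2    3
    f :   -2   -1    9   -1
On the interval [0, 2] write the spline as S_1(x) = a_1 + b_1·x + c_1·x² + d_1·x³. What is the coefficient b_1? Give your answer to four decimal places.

5.6818

Let M_i = S''(x_i). Step sizes h_i = 2, 2, 1; slopes of the chords Δ_i = (y_(i+1) - y_i)/h_i = 1/2, 5, -10.
  2·M_0 + 8·M_1 + 2·M_2 = 6(Δ_1 - Δ_0) = 27
  2·M_1 + 6·M_2 + 1·M_3 = 6(Δ_2 - Δ_1) = -90
Natural end conditions: M_0 = M_3 = 0.
Solving the tridiagonal system: M_0 = 0, M_1 = 171/22, M_2 = -387/22, M_3 = 0.
On [0, 2], with S_1(x) = a_1 + b_1·x + c_1·x² + d_1·x³: c_1 = M_1/2 = 171/44, d_1 = (M_2 - M_1)/(6h_1) = -93/44, b_1 = Δ_1 - h_1(2M_1 + M_2)/6 = 125/22.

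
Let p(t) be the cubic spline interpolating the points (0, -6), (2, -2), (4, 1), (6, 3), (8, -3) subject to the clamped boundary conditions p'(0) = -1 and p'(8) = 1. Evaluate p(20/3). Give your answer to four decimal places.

With M_i denoting the second derivative at x_i, h_i = 2, 2, 2, 2, and Δ_i = (y_(i+1) − y_i)/h_i = 2, 3/2, 1, -3:
  2·M_0 + 8·M_1 + 2·M_2 = 6(Δ_1 - Δ_0) = -3
  2·M_1 + 8·M_2 + 2·M_3 = 6(Δ_2 - Δ_1) = -3
  2·M_2 + 8·M_3 + 2·M_4 = 6(Δ_3 - Δ_2) = -24
Clamped end conditions give two more equations: 2h_0·M_0 + h_0·M_1 = 6(Δ_0 - p'(0)) = 18 and h_3·M_3 + 2h_3·M_4 = 6(p'(8) - Δ_3) = 24.
Solving: M_0 = 625/112, M_1 = -121/56, M_2 = 25/16, M_3 = -313/56, M_4 = 985/112.
On [6, 8], p(t) = 3 - 247/112·(t - 6) - 313/112·(t - 6)² + 537/448·(t - 6)³.
With (t - 6) = 2/3: p(20/3) = 9/14.

0.6429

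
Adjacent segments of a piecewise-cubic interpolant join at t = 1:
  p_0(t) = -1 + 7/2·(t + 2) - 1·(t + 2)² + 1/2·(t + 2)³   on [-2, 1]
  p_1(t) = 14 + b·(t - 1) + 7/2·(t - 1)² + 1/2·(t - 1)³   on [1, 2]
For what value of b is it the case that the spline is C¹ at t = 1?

p_0'(t) = 7/2 - 2·(t + 2) + 3/2·(t + 2)², so p_0'(1) = 11. On the right, p_1'(1) = b, so b = 11.

11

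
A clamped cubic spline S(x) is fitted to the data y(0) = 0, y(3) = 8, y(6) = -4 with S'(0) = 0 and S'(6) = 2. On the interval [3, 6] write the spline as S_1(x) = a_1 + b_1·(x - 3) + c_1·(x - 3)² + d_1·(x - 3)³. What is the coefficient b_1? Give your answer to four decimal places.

With σ_i denoting the second derivative at x_i, h_i = 3, 3, and Δ_i = (y_(i+1) − y_i)/h_i = 8/3, -4:
  3·σ_0 + 12·σ_1 + 3·σ_2 = 6(Δ_1 - Δ_0) = -40
Clamped end conditions give two more equations: 2h_0·σ_0 + h_0·σ_1 = 6(Δ_0 - S'(0)) = 16 and h_1·σ_1 + 2h_1·σ_2 = 6(S'(6) - Δ_1) = 36.
Solving the tridiagonal system: σ_0 = 19/3, σ_1 = -22/3, σ_2 = 29/3.
On [3, 6], with S_1(x) = a_1 + b_1·(x - 3) + c_1·(x - 3)² + d_1·(x - 3)³: c_1 = σ_1/2 = -11/3, d_1 = (σ_2 - σ_1)/(6h_1) = 17/18, b_1 = Δ_1 - h_1(2σ_1 + σ_2)/6 = -3/2.

-1.5000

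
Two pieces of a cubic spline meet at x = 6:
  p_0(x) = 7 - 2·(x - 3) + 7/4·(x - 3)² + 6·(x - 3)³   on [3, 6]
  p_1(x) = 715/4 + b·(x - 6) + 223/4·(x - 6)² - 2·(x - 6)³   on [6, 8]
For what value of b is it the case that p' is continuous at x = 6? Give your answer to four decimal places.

170.5000

p_0'(x) = -2 + 7/2·(x - 3) + 18·(x - 3)², so p_0'(6) = 341/2. On the right, p_1'(6) = b, so b = 341/2.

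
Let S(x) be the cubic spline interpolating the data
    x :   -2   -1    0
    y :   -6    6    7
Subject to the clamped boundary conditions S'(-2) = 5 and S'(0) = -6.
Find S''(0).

Put m_i = S'' at the i-th knot. Here h = (1, 1) and Δ = (12, 1), so the interior equations h_(i-1)·m_(i-1) + 2(h_(i-1)+h_i)·m_i + h_i·m_(i+1) = 6(Δ_i − Δ_(i-1)) read
  1·m_0 + 4·m_1 + 1·m_2 = 6(Δ_1 - Δ_0) = -66
Clamped end conditions give two more equations: 2h_0·m_0 + h_0·m_1 = 6(Δ_0 - S'(-2)) = 42 and h_1·m_1 + 2h_1·m_2 = 6(S'(0) - Δ_1) = -42.
Solving the tridiagonal system: m_0 = 32, m_1 = -22, m_2 = -10.

-10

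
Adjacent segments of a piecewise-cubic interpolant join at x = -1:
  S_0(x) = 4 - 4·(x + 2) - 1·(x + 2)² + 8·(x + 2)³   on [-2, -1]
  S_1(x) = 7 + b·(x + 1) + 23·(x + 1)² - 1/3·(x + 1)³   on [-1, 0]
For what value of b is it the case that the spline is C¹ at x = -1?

S_0'(x) = -4 - 2·(x + 2) + 24·(x + 2)², so S_0'(-1) = 18. On the right, S_1'(-1) = b, so b = 18.

18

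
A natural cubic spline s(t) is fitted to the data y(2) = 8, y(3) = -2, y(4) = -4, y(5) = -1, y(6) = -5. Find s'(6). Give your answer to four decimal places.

-6.0893

With M_i denoting the second derivative at x_i, h_i = 1, 1, 1, 1, and Δ_i = (y_(i+1) − y_i)/h_i = -10, -2, 3, -4:
  1·M_0 + 4·M_1 + 1·M_2 = 6(Δ_1 - Δ_0) = 48
  1·M_1 + 4·M_2 + 1·M_3 = 6(Δ_2 - Δ_1) = 30
  1·M_2 + 4·M_3 + 1·M_4 = 6(Δ_3 - Δ_2) = -42
Natural end conditions: M_0 = M_4 = 0.
Hence M_0 = 0, M_1 = 279/28, M_2 = 57/7, M_3 = -351/28, M_4 = 0.
On [5, 6], s'(t) = b_3 + 2c_3·(t - 5) + 3d_3·(t - 5)² with b_3 = Δ_3 - h_3(2M_3 + M_4)/6 = 5/28, c_3 = M_3/2 = -351/56, d_3 = (M_4 - M_3)/(6h_3) = 117/56. So s'(6) = -341/56.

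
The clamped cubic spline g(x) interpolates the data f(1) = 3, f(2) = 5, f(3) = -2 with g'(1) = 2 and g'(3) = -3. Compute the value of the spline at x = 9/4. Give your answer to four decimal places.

Write M_i for g''(x_i). With h_i = 1, 1 and divided differences Δ_i = 2, -7, the continuity of g' gives the tridiagonal system
  1·M_0 + 4·M_1 + 1·M_2 = 6(Δ_1 - Δ_0) = -54
Clamped end conditions give two more equations: 2h_0·M_0 + h_0·M_1 = 6(Δ_0 - g'(1)) = 0 and h_1·M_1 + 2h_1·M_2 = 6(g'(3) - Δ_1) = 24.
Solving: M_0 = 11, M_1 = -22, M_2 = 23.
On [2, 3], g(x) = 5 - 7/2·(x - 2) - 11·(x - 2)² + 15/2·(x - 2)³.
With (x - 2) = 1/4: g(9/4) = 455/128.

3.5547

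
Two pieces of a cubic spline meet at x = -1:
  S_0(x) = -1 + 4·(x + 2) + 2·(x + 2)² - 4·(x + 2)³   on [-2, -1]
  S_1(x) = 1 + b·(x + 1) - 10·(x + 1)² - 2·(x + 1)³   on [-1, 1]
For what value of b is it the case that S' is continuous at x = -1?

-4

S_0'(x) = 4 + 4·(x + 2) - 12·(x + 2)², so S_0'(-1) = -4. On the right, S_1'(-1) = b, so b = -4.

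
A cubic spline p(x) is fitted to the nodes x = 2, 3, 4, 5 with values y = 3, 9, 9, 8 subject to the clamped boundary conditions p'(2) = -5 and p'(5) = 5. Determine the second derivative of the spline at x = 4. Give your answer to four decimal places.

With M_i denoting the second derivative at x_i, h_i = 1, 1, 1, and Δ_i = (y_(i+1) − y_i)/h_i = 6, 0, -1:
  1·M_0 + 4·M_1 + 1·M_2 = 6(Δ_1 - Δ_0) = -36
  1·M_1 + 4·M_2 + 1·M_3 = 6(Δ_2 - Δ_1) = -6
Clamped end conditions give two more equations: 2h_0·M_0 + h_0·M_1 = 6(Δ_0 - p'(2)) = 66 and h_2·M_2 + 2h_2·M_3 = 6(p'(5) - Δ_2) = 36.
Solving the tridiagonal system: M_0 = 128/3, M_1 = -58/3, M_2 = -4/3, M_3 = 56/3.

-1.3333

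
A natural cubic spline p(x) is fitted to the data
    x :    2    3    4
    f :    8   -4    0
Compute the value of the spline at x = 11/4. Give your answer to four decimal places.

-2.3125

With M_i denoting the second derivative at x_i, h_i = 1, 1, and Δ_i = (y_(i+1) − y_i)/h_i = -12, 4:
  1·M_0 + 4·M_1 + 1·M_2 = 6(Δ_1 - Δ_0) = 96
Natural end conditions: M_0 = M_2 = 0.
Forward elimination and back-substitution give M_0 = 0, M_1 = 24, M_2 = 0.
On [2, 3], p(x) = 8 - 16·(x - 2) + 0·(x - 2)² + 4·(x - 2)³.
With (x - 2) = 3/4: p(11/4) = -37/16.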